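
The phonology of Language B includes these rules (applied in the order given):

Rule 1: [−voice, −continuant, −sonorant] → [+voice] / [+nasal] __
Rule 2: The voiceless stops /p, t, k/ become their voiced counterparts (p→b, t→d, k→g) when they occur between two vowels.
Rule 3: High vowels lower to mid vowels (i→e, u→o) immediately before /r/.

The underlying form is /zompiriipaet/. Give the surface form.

Rule 1 (post-nasal voicing): /p/ is a voiceless stop immediately after the nasal /m/, so it voices to [b]. /zompiriipaet/ → zombiriipaet.
Rule 2 (intervocalic voicing): /p/ is a voiceless stop between vowels /i/ and /a/, so it voices to [b]. /zombiriipaet/ → zombiriibaet.
Rule 3 (pre-rhotic lowering): /i/ is a high vowel immediately before /r/, so it lowers to [e]. /zombiriibaet/ → zomberiibaet.

zomberiibaet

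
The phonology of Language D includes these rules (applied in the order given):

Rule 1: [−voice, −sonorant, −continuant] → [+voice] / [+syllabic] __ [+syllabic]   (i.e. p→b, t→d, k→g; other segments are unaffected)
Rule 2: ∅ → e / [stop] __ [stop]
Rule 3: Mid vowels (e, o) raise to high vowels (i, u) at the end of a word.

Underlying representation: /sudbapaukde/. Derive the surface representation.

sudebabaukedi

Rule 1 (intervocalic voicing): /p/ is a voiceless stop between vowels /a/ and /a/, so it voices to [b]. /sudbapaukde/ → sudbabaukde.
Rule 2 (stop-cluster e-epenthesis): /d/ and /b/ form a stop–stop cluster, so [e] is inserted between them. /k/ and /d/ form a stop–stop cluster, so [e] is inserted between them. /sudbabaukde/ → sudebabaukede.
Rule 3 (final vowel raising): /e/ is a mid vowel in word-final position, so it raises to [i]. /sudebabaukede/ → sudebabaukedi.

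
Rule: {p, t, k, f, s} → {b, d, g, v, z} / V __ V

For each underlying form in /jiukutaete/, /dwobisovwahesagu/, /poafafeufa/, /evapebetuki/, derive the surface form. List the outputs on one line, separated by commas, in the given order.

/jiukutaete/: /k/ is a voiceless obstruent between vowels /u/ and /u/, so it voices to [g]. /t/ is a voiceless obstruent between vowels /u/ and /a/, so it voices to [d]. /t/ is a voiceless obstruent between vowels /e/ and /e/, so it voices to [d]. → [jiugudaede].
/dwobisovwahesagu/: /s/ is a voiceless obstruent between vowels /i/ and /o/, so it voices to [z]. /s/ is a voiceless obstruent between vowels /e/ and /a/, so it voices to [z]. → [dwobizovwahezagu].
/poafafeufa/: /f/ is a voiceless obstruent between vowels /a/ and /a/, so it voices to [v]. /f/ is a voiceless obstruent between vowels /a/ and /e/, so it voices to [v]. /f/ is a voiceless obstruent between vowels /u/ and /a/, so it voices to [v]. → [poavaveuva].
/evapebetuki/: /p/ is a voiceless obstruent between vowels /a/ and /e/, so it voices to [b]. /t/ is a voiceless obstruent between vowels /e/ and /u/, so it voices to [d]. /k/ is a voiceless obstruent between vowels /u/ and /i/, so it voices to [g]. → [evabebedugi].

jiugudaede, dwobizovwahezagu, poavaveuva, evabebedugi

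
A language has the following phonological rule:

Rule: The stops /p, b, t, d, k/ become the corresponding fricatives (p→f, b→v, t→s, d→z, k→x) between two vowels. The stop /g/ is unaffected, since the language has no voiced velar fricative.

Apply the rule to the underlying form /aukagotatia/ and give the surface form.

/k/ is a stop between vowels /u/ and /a/, so it spirantizes to the fricative [x].
/t/ is a stop between vowels /o/ and /a/, so it spirantizes to the fricative [s].
/t/ is a stop between vowels /a/ and /i/, so it spirantizes to the fricative [s].
Surface form: [auxagosasia].

auxagosasia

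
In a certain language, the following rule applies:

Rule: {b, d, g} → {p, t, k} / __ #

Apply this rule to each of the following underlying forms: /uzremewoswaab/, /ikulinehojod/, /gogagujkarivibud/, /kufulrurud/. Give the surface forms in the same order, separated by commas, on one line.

uzremewoswaap, ikulinehojot, gogagujkarivibut, kufulrurut

/uzremewoswaab/: /b/ is a voiced stop in word-final position, so it devoices to [p]. → [uzremewoswaap].
/ikulinehojod/: /d/ is a voiced stop in word-final position, so it devoices to [t]. → [ikulinehojot].
/gogagujkarivibud/: /d/ is a voiced stop in word-final position, so it devoices to [t]. → [gogagujkarivibut].
/kufulrurud/: /d/ is a voiced stop in word-final position, so it devoices to [t]. → [kufulrurut].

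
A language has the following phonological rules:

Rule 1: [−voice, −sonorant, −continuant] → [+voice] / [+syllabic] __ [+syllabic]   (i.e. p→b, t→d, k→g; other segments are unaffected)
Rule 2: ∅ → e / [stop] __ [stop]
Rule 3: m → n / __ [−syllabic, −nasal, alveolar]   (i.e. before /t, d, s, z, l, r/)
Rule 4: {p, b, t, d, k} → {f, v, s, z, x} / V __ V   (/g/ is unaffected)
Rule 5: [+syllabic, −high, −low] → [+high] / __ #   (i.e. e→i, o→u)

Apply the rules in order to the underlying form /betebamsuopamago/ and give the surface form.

Rule 1 (intervocalic voicing): /t/ is a voiceless stop between vowels /e/ and /e/, so it voices to [d]. /p/ is a voiceless stop between vowels /o/ and /a/, so it voices to [b]. /betebamsuopamago/ → bedebamsuobamago.
Rule 2 (stop-cluster e-epenthesis): no segment meets the environment; /bedebamsuobamago/ is unchanged.
Rule 3 (nasal place assimilation): /m/ precedes the alveolar consonant /s/, so it assimilates in place to [n]. /bedebamsuobamago/ → bedebansuobamago.
Rule 4 (intervocalic spirantization): /d/ is a stop between vowels /e/ and /e/, so it spirantizes to the fricative [z]. /b/ is a stop between vowels /e/ and /a/, so it spirantizes to the fricative [v]. /b/ is a stop between vowels /o/ and /a/, so it spirantizes to the fricative [v]. /bedebansuobamago/ → bezevansuovamago.
Rule 5 (final vowel raising): /o/ is a mid vowel in word-final position, so it raises to [u]. /bezevansuovamago/ → bezevansuovamagu.

bezevansuovamagu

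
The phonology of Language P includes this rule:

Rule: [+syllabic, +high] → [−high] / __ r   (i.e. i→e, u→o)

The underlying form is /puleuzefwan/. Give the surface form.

No segment of /puleuzefwan/ meets the structural description of the rule, so the form surfaces unchanged.

puleuzefwan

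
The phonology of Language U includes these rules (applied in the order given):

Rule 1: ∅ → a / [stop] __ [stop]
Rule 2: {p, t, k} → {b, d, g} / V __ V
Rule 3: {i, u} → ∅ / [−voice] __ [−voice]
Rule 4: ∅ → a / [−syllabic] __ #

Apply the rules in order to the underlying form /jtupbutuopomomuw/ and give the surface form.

Rule 1 (stop-cluster a-epenthesis): /p/ and /b/ form a stop–stop cluster, so [a] is inserted between them. /jtupbutuopomomuw/ → jtupabutuopomomuw.
Rule 2 (intervocalic voicing): /p/ is a voiceless stop between vowels /u/ and /a/, so it voices to [b]. /t/ is a voiceless stop between vowels /u/ and /u/, so it voices to [d]. /p/ is a voiceless stop between vowels /o/ and /o/, so it voices to [b]. /jtupabutuopomomuw/ → jtubabuduobomomuw.
Rule 3 (high vowel syncope): no segment meets the environment; /jtubabuduobomomuw/ is unchanged.
Rule 4 (final a-epenthesis): the form ends in the consonant /w/, so [a] is inserted word-finally. /jtubabuduobomomuw/ → jtubabuduobomomuwa.

jtubabuduobomomuwa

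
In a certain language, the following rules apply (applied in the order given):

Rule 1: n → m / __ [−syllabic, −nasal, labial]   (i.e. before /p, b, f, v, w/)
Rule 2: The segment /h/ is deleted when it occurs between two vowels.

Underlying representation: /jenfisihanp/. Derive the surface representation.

Rule 1 (nasal place assimilation): /n/ precedes the labial consonant /f/, so it assimilates in place to [m]. /n/ precedes the labial consonant /p/, so it assimilates in place to [m]. /jenfisihanp/ → jemfisihamp.
Rule 2 (intervocalic h-deletion): /h/ occurs between vowels /i/ and /a/, so it deletes. /jemfisihamp/ → jemfisiamp.

jemfisiamp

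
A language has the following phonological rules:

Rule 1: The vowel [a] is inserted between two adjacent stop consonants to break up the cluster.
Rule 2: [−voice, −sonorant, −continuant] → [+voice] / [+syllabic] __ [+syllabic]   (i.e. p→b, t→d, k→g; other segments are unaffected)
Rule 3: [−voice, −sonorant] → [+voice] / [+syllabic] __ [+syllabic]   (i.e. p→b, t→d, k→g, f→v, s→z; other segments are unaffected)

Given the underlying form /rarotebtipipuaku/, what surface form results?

rarodebadibibuagu

Rule 1 (stop-cluster a-epenthesis): /b/ and /t/ form a stop–stop cluster, so [a] is inserted between them. /rarotebtipipuaku/ → rarotebatipipuaku.
Rule 2 (intervocalic voicing): /t/ is a voiceless stop between vowels /o/ and /e/, so it voices to [d]. /t/ is a voiceless stop between vowels /a/ and /i/, so it voices to [d]. /p/ is a voiceless stop between vowels /i/ and /i/, so it voices to [b]. /p/ is a voiceless stop between vowels /i/ and /u/, so it voices to [b]. /k/ is a voiceless stop between vowels /a/ and /u/, so it voices to [g]. /rarotebatipipuaku/ → rarodebadibibuagu.
Rule 3 (intervocalic voicing): no segment meets the environment; /rarodebadibibuagu/ is unchanged.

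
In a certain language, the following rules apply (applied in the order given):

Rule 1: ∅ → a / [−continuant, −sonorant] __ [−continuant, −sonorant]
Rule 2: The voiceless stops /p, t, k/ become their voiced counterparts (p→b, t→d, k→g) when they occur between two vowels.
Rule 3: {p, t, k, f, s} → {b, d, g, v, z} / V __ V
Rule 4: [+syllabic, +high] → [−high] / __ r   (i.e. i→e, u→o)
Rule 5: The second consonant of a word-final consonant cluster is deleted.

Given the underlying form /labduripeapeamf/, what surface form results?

labadoribeabeam

Rule 1 (stop-cluster a-epenthesis): /b/ and /d/ form a stop–stop cluster, so [a] is inserted between them. /labduripeapeamf/ → labaduripeapeamf.
Rule 2 (intervocalic voicing): /p/ is a voiceless stop between vowels /i/ and /e/, so it voices to [b]. /p/ is a voiceless stop between vowels /a/ and /e/, so it voices to [b]. /labaduripeapeamf/ → labaduribeabeamf.
Rule 3 (intervocalic voicing): no segment meets the environment; /labaduribeabeamf/ is unchanged.
Rule 4 (pre-rhotic lowering): /u/ is a high vowel immediately before /r/, so it lowers to [o]. /labaduribeabeamf/ → labadoribeabeamf.
Rule 5 (final cluster simplification): /f/ is the second consonant of a word-final cluster /mf/, so it deletes. /labadoribeabeamf/ → labadoribeabeam.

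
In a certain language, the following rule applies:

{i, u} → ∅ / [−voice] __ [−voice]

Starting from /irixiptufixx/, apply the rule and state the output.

/i/ is a high vowel flanked by voiceless consonants /x/ and /p/, so it deletes.
/u/ is a high vowel flanked by voiceless consonants /t/ and /f/, so it deletes.
/i/ is a high vowel flanked by voiceless consonants /f/ and /x/, so it deletes.
Surface form: [irixptfxx].

irixptfxx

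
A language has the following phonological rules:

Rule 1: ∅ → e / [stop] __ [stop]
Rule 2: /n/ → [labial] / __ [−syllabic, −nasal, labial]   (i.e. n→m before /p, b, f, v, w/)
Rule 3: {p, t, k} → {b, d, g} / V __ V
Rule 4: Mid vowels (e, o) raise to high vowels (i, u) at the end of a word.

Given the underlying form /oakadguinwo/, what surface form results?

Rule 1 (stop-cluster e-epenthesis): /d/ and /g/ form a stop–stop cluster, so [e] is inserted between them. /oakadguinwo/ → oakadeguinwo.
Rule 2 (nasal place assimilation): /n/ precedes the labial consonant /w/, so it assimilates in place to [m]. /oakadeguinwo/ → oakadeguimwo.
Rule 3 (intervocalic voicing): /k/ is a voiceless stop between vowels /a/ and /a/, so it voices to [g]. /oakadeguimwo/ → oagadeguimwo.
Rule 4 (final vowel raising): /o/ is a mid vowel in word-final position, so it raises to [u]. /oagadeguimwo/ → oagadeguimwu.

oagadeguimwu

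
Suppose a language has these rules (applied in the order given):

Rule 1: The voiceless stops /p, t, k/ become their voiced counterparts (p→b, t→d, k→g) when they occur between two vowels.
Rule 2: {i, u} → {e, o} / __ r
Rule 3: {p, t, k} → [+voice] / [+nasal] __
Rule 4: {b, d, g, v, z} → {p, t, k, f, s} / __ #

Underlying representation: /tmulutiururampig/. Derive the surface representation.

Rule 1 (intervocalic voicing): /t/ is a voiceless stop between vowels /u/ and /i/, so it voices to [d]. /tmulutiururampig/ → tmuludiururampig.
Rule 2 (pre-rhotic lowering): /u/ is a high vowel immediately before /r/, so it lowers to [o]. /u/ is a high vowel immediately before /r/, so it lowers to [o]. /tmuludiururampig/ → tmuludiororampig.
Rule 3 (post-nasal voicing): /p/ is a voiceless stop immediately after the nasal /m/, so it voices to [b]. /tmuludiororampig/ → tmuludiororambig.
Rule 4 (final devoicing): /g/ is a voiced obstruent in word-final position, so it devoices to [k]. /tmuludiororambig/ → tmuludiororambik.

tmuludiororambik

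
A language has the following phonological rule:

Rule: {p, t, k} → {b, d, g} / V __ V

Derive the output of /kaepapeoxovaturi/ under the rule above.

kaebabeoxovaduri

Scanning /kaepapeoxovaturi/: /k/ at position 1 is not in the conditioning environment; /p/ is a voiceless stop between vowels /e/ and /a/, so it voices to [b]; /p/ is a voiceless stop between vowels /a/ and /e/, so it voices to [b]; /t/ is a voiceless stop between vowels /a/ and /u/, so it voices to [d].
Result: [kaebabeoxovaduri].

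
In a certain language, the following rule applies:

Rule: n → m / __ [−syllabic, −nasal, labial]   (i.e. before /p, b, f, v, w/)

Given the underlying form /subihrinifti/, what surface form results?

No segment of /subihrinifti/ meets the structural description of the rule, so the form surfaces unchanged.

subihrinifti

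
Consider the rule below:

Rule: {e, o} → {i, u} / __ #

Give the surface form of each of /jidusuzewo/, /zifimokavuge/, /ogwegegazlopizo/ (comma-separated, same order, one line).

/jidusuzewo/: /o/ is a mid vowel in word-final position, so it raises to [u]. → [jidusuzewu].
/zifimokavuge/: /e/ is a mid vowel in word-final position, so it raises to [i]. → [zifimokavugi].
/ogwegegazlopizo/: /o/ is a mid vowel in word-final position, so it raises to [u]. → [ogwegegazlopizu].

jidusuzewu, zifimokavugi, ogwegegazlopizu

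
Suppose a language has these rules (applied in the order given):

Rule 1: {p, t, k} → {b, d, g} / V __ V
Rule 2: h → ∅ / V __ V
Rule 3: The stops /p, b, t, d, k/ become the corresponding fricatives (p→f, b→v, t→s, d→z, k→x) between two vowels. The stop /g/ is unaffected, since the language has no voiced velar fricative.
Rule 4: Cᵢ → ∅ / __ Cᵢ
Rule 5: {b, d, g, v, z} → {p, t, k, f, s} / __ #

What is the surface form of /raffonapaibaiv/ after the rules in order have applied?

rafonavaivaif

Rule 1 (intervocalic voicing): /p/ is a voiceless stop between vowels /a/ and /a/, so it voices to [b]. /raffonapaibaiv/ → raffonabaibaiv.
Rule 2 (intervocalic h-deletion): no segment meets the environment; /raffonabaibaiv/ is unchanged.
Rule 3 (intervocalic spirantization): /b/ is a stop between vowels /a/ and /a/, so it spirantizes to the fricative [v]. /b/ is a stop between vowels /i/ and /a/, so it spirantizes to the fricative [v]. /raffonabaibaiv/ → raffonavaivaiv.
Rule 4 (degemination): /ff/ is a geminate; the first /f/ deletes. /raffonavaivaiv/ → rafonavaivaiv.
Rule 5 (final devoicing): /v/ is a voiced obstruent in word-final position, so it devoices to [f]. /rafonavaivaiv/ → rafonavaivaif.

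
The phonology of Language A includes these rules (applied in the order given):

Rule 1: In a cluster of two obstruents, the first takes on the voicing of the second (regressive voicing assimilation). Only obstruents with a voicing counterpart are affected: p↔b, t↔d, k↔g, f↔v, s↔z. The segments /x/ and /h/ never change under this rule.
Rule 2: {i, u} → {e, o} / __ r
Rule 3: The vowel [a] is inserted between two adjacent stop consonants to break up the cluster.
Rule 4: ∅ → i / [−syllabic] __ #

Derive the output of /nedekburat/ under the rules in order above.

nedegaborati

Rule 1 (regressive voicing assimilation): /k/ precedes the voiced obstruent /b/, so it voices to [g] by assimilation. /nedekburat/ → nedegburat.
Rule 2 (pre-rhotic lowering): /u/ is a high vowel immediately before /r/, so it lowers to [o]. /nedegburat/ → nedegborat.
Rule 3 (stop-cluster a-epenthesis): /g/ and /b/ form a stop–stop cluster, so [a] is inserted between them. /nedegborat/ → nedegaborat.
Rule 4 (final i-epenthesis): the form ends in the consonant /t/, so [i] is inserted word-finally. /nedegaborat/ → nedegaborati.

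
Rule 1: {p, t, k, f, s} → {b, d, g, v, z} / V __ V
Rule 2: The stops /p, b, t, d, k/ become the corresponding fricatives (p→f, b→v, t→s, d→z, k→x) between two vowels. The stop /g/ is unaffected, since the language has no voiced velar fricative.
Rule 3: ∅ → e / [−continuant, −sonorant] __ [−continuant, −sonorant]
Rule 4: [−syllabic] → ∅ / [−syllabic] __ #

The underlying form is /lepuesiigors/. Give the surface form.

Rule 1 (intervocalic voicing): /p/ is a voiceless obstruent between vowels /e/ and /u/, so it voices to [b]. /s/ is a voiceless obstruent between vowels /e/ and /i/, so it voices to [z]. /lepuesiigors/ → lebueziigors.
Rule 2 (intervocalic spirantization): /b/ is a stop between vowels /e/ and /u/, so it spirantizes to the fricative [v]. /lebueziigors/ → levueziigors.
Rule 3 (stop-cluster e-epenthesis): no segment meets the environment; /levueziigors/ is unchanged.
Rule 4 (final cluster simplification): /s/ is the second consonant of a word-final cluster /rs/, so it deletes. /levueziigors/ → levueziigor.

levueziigor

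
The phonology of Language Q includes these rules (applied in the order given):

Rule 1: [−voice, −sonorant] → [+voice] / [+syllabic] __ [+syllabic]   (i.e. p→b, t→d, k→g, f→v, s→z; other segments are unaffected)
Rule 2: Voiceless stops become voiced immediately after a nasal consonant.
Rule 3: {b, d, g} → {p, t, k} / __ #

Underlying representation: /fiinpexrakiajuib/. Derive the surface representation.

Rule 1 (intervocalic voicing): /k/ is a voiceless obstruent between vowels /a/ and /i/, so it voices to [g]. /fiinpexrakiajuib/ → fiinpexragiajuib.
Rule 2 (post-nasal voicing): /p/ is a voiceless stop immediately after the nasal /n/, so it voices to [b]. /fiinpexragiajuib/ → fiinbexragiajuib.
Rule 3 (final devoicing): /b/ is a voiced stop in word-final position, so it devoices to [p]. /fiinbexragiajuib/ → fiinbexragiajuip.

fiinbexragiajuip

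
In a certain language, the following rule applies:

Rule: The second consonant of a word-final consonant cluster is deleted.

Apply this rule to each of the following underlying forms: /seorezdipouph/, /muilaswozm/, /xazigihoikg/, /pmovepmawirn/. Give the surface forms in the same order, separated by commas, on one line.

seorezdipoup, muilaswoz, xazigihoik, pmovepmawir

/seorezdipouph/: /h/ is the second consonant of a word-final cluster /ph/, so it deletes. → [seorezdipoup].
/muilaswozm/: /m/ is the second consonant of a word-final cluster /zm/, so it deletes. → [muilaswoz].
/xazigihoikg/: /g/ is the second consonant of a word-final cluster /kg/, so it deletes. → [xazigihoik].
/pmovepmawirn/: /n/ is the second consonant of a word-final cluster /rn/, so it deletes. → [pmovepmawir].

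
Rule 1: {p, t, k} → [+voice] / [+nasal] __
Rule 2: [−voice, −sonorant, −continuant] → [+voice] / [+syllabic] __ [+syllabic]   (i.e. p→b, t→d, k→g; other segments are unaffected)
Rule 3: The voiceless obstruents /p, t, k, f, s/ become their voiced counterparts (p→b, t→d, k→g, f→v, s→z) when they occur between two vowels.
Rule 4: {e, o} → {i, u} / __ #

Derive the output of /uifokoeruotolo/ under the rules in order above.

Rule 1 (post-nasal voicing): no segment meets the environment; /uifokoeruotolo/ is unchanged.
Rule 2 (intervocalic voicing): /k/ is a voiceless stop between vowels /o/ and /o/, so it voices to [g]. /t/ is a voiceless stop between vowels /o/ and /o/, so it voices to [d]. /uifokoeruotolo/ → uifogoeruodolo.
Rule 3 (intervocalic voicing): /f/ is a voiceless obstruent between vowels /i/ and /o/, so it voices to [v]. /uifogoeruodolo/ → uivogoeruodolo.
Rule 4 (final vowel raising): /o/ is a mid vowel in word-final position, so it raises to [u]. /uivogoeruodolo/ → uivogoeruodolu.

uivogoeruodolu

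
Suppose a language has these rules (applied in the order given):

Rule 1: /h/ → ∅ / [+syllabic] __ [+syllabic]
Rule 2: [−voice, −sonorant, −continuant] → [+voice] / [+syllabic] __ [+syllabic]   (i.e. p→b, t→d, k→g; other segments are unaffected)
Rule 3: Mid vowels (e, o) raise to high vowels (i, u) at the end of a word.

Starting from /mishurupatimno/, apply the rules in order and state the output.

mishurubadimnu

Rule 1 (intervocalic h-deletion): no segment meets the environment; /mishurupatimno/ is unchanged.
Rule 2 (intervocalic voicing): /p/ is a voiceless stop between vowels /u/ and /a/, so it voices to [b]. /t/ is a voiceless stop between vowels /a/ and /i/, so it voices to [d]. /mishurupatimno/ → mishurubadimno.
Rule 3 (final vowel raising): /o/ is a mid vowel in word-final position, so it raises to [u]. /mishurubadimno/ → mishurubadimnu.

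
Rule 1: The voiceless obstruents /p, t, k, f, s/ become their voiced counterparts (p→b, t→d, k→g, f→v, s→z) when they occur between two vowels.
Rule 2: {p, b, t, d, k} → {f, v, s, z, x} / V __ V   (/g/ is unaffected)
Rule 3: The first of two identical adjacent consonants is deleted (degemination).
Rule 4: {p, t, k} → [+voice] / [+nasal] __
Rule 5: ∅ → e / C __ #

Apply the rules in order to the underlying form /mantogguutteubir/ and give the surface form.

Rule 1 (intervocalic voicing): no segment meets the environment; /mantogguutteubir/ is unchanged.
Rule 2 (intervocalic spirantization): /b/ is a stop between vowels /u/ and /i/, so it spirantizes to the fricative [v]. /mantogguutteubir/ → mantogguutteuvir.
Rule 3 (degemination): /gg/ is a geminate; the first /g/ deletes. /tt/ is a geminate; the first /t/ deletes. /mantogguutteuvir/ → mantoguuteuvir.
Rule 4 (post-nasal voicing): /t/ is a voiceless stop immediately after the nasal /n/, so it voices to [d]. /mantoguuteuvir/ → mandoguuteuvir.
Rule 5 (final e-epenthesis): the form ends in the consonant /r/, so [e] is inserted word-finally. /mandoguuteuvir/ → mandoguuteuvire.

mandoguuteuvire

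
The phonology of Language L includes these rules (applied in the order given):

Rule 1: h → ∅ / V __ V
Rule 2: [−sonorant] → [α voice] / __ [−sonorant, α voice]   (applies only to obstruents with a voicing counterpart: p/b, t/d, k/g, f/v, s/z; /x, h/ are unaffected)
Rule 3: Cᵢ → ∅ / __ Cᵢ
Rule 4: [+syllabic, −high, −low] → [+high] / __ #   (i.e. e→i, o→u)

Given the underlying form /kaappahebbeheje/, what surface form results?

kaapaebeeji

Rule 1 (intervocalic h-deletion): /h/ occurs between vowels /a/ and /e/, so it deletes. /h/ occurs between vowels /e/ and /e/, so it deletes. /kaappahebbeheje/ → kaappaebbeeje.
Rule 2 (regressive voicing assimilation): no segment meets the environment; /kaappaebbeeje/ is unchanged.
Rule 3 (degemination): /pp/ is a geminate; the first /p/ deletes. /bb/ is a geminate; the first /b/ deletes. /kaappaebbeeje/ → kaapaebeeje.
Rule 4 (final vowel raising): /e/ is a mid vowel in word-final position, so it raises to [i]. /kaapaebeeje/ → kaapaebeeji.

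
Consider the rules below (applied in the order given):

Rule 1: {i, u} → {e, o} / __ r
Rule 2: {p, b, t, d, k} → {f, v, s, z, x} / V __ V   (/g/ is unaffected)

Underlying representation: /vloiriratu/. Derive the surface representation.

Rule 1 (pre-rhotic lowering): /i/ is a high vowel immediately before /r/, so it lowers to [e]. /i/ is a high vowel immediately before /r/, so it lowers to [e]. /vloiriratu/ → vloereratu.
Rule 2 (intervocalic spirantization): /t/ is a stop between vowels /a/ and /u/, so it spirantizes to the fricative [s]. /vloereratu/ → vloererasu.

vloererasu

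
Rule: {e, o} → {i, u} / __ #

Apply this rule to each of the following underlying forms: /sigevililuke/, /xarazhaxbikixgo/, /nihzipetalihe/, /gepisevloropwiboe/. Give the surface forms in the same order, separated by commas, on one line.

/sigevililuke/: /e/ is a mid vowel in word-final position, so it raises to [i]. → [sigevililuki].
/xarazhaxbikixgo/: /o/ is a mid vowel in word-final position, so it raises to [u]. → [xarazhaxbikixgu].
/nihzipetalihe/: /e/ is a mid vowel in word-final position, so it raises to [i]. → [nihzipetalihi].
/gepisevloropwiboe/: /e/ is a mid vowel in word-final position, so it raises to [i]. → [gepisevloropwiboi].

sigevililuki, xarazhaxbikixgu, nihzipetalihi, gepisevloropwiboi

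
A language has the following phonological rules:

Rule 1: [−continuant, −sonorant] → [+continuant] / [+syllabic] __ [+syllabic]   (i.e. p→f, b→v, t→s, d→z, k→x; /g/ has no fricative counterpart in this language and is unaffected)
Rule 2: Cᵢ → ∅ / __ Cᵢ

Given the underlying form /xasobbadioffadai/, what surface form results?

xasobaziofazai

Rule 1 (intervocalic spirantization): /d/ is a stop between vowels /a/ and /i/, so it spirantizes to the fricative [z]. /d/ is a stop between vowels /a/ and /a/, so it spirantizes to the fricative [z]. /xasobbadioffadai/ → xasobbazioffazai.
Rule 2 (degemination): /bb/ is a geminate; the first /b/ deletes. /ff/ is a geminate; the first /f/ deletes. /xasobbazioffazai/ → xasobaziofazai.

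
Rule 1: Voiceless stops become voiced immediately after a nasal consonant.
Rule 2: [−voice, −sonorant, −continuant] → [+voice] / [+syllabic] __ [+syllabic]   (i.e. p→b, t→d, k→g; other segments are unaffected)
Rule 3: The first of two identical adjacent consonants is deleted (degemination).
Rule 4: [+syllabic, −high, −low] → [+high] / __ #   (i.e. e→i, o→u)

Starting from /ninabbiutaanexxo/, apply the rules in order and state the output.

ninabiudaanexu

Rule 1 (post-nasal voicing): no segment meets the environment; /ninabbiutaanexxo/ is unchanged.
Rule 2 (intervocalic voicing): /t/ is a voiceless stop between vowels /u/ and /a/, so it voices to [d]. /ninabbiutaanexxo/ → ninabbiudaanexxo.
Rule 3 (degemination): /bb/ is a geminate; the first /b/ deletes. /xx/ is a geminate; the first /x/ deletes. /ninabbiudaanexxo/ → ninabiudaanexo.
Rule 4 (final vowel raising): /o/ is a mid vowel in word-final position, so it raises to [u]. /ninabiudaanexo/ → ninabiudaanexu.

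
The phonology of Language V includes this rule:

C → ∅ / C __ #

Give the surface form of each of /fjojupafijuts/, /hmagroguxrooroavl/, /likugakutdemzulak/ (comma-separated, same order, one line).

/fjojupafijuts/: /s/ is the second consonant of a word-final cluster /ts/, so it deletes. → [fjojupafijut].
/hmagroguxrooroavl/: /l/ is the second consonant of a word-final cluster /vl/, so it deletes. → [hmagroguxrooroav].
/likugakutdemzulak/: the rule's environment is not met; surfaces unchanged as [likugakutdemzulak].

fjojupafijut, hmagroguxrooroav, likugakutdemzulak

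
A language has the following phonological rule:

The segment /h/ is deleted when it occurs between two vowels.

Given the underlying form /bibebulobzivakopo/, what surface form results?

No segment of /bibebulobzivakopo/ meets the structural description of the rule, so the form surfaces unchanged.

bibebulobzivakopo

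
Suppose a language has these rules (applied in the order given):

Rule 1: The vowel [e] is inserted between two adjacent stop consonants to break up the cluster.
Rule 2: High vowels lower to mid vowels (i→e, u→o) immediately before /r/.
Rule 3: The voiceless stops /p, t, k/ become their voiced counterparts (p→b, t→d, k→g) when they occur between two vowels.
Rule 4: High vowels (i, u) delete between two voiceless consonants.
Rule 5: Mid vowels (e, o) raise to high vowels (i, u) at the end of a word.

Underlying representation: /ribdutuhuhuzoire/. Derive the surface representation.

ribeduduhhuzoeri

Rule 1 (stop-cluster e-epenthesis): /b/ and /d/ form a stop–stop cluster, so [e] is inserted between them. /ribdutuhuhuzoire/ → ribedutuhuhuzoire.
Rule 2 (pre-rhotic lowering): /i/ is a high vowel immediately before /r/, so it lowers to [e]. /ribedutuhuhuzoire/ → ribedutuhuhuzoere.
Rule 3 (intervocalic voicing): /t/ is a voiceless stop between vowels /u/ and /u/, so it voices to [d]. /ribedutuhuhuzoere/ → ribeduduhuhuzoere.
Rule 4 (high vowel syncope): /u/ is a high vowel flanked by voiceless consonants /h/ and /h/, so it deletes. /ribeduduhuhuzoere/ → ribeduduhhuzoere.
Rule 5 (final vowel raising): /e/ is a mid vowel in word-final position, so it raises to [i]. /ribeduduhhuzoere/ → ribeduduhhuzoeri.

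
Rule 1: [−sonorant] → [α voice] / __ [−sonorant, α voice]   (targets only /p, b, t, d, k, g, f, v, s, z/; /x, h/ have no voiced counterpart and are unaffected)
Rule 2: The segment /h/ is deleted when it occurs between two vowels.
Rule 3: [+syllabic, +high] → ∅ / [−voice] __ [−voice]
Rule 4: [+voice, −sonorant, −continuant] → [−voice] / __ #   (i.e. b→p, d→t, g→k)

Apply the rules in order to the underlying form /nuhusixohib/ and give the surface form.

Rule 1 (regressive voicing assimilation): no segment meets the environment; /nuhusixohib/ is unchanged.
Rule 2 (intervocalic h-deletion): /h/ occurs between vowels /u/ and /u/, so it deletes. /h/ occurs between vowels /o/ and /i/, so it deletes. /nuhusixohib/ → nuusixoib.
Rule 3 (high vowel syncope): /i/ is a high vowel flanked by voiceless consonants /s/ and /x/, so it deletes. /nuusixoib/ → nuusxoib.
Rule 4 (final devoicing): /b/ is a voiced stop in word-final position, so it devoices to [p]. /nuusxoib/ → nuusxoip.

nuusxoip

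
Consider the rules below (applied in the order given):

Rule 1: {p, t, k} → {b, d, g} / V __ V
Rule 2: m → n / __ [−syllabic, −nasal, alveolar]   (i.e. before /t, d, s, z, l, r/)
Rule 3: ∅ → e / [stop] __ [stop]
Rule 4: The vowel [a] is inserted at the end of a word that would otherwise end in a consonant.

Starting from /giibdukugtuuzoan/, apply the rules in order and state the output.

giibedugugetuuzoana

Rule 1 (intervocalic voicing): /k/ is a voiceless stop between vowels /u/ and /u/, so it voices to [g]. /giibdukugtuuzoan/ → giibdugugtuuzoan.
Rule 2 (nasal place assimilation): no segment meets the environment; /giibdugugtuuzoan/ is unchanged.
Rule 3 (stop-cluster e-epenthesis): /b/ and /d/ form a stop–stop cluster, so [e] is inserted between them. /g/ and /t/ form a stop–stop cluster, so [e] is inserted between them. /giibdugugtuuzoan/ → giibedugugetuuzoan.
Rule 4 (final a-epenthesis): the form ends in the consonant /n/, so [a] is inserted word-finally. /giibedugugetuuzoan/ → giibedugugetuuzoana.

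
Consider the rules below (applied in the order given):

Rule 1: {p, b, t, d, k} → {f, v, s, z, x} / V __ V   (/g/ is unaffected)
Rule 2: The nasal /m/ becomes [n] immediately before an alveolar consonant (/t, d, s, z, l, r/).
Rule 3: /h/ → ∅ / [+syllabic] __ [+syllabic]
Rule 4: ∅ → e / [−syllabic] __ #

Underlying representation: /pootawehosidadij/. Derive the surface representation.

Rule 1 (intervocalic spirantization): /t/ is a stop between vowels /o/ and /a/, so it spirantizes to the fricative [s]. /d/ is a stop between vowels /i/ and /a/, so it spirantizes to the fricative [z]. /d/ is a stop between vowels /a/ and /i/, so it spirantizes to the fricative [z]. /pootawehosidadij/ → poosawehosizazij.
Rule 2 (nasal place assimilation): no segment meets the environment; /poosawehosizazij/ is unchanged.
Rule 3 (intervocalic h-deletion): /h/ occurs between vowels /e/ and /o/, so it deletes. /poosawehosizazij/ → poosaweosizazij.
Rule 4 (final e-epenthesis): the form ends in the consonant /j/, so [e] is inserted word-finally. /poosaweosizazij/ → poosaweosizazije.

poosaweosizazije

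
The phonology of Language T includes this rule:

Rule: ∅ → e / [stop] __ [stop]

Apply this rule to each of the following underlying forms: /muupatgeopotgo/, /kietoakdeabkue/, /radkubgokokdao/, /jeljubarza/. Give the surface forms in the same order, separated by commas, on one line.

muupategeopotego, kietoakedeabekue, radekubegokokedao, jeljubarza

/muupatgeopotgo/: /t/ and /g/ form a stop–stop cluster, so [e] is inserted between them. /t/ and /g/ form a stop–stop cluster, so [e] is inserted between them. → [muupategeopotego].
/kietoakdeabkue/: /k/ and /d/ form a stop–stop cluster, so [e] is inserted between them. /b/ and /k/ form a stop–stop cluster, so [e] is inserted between them. → [kietoakedeabekue].
/radkubgokokdao/: /d/ and /k/ form a stop–stop cluster, so [e] is inserted between them. /b/ and /g/ form a stop–stop cluster, so [e] is inserted between them. /k/ and /d/ form a stop–stop cluster, so [e] is inserted between them. → [radekubegokokedao].
/jeljubarza/: the rule's environment is not met; surfaces unchanged as [jeljubarza].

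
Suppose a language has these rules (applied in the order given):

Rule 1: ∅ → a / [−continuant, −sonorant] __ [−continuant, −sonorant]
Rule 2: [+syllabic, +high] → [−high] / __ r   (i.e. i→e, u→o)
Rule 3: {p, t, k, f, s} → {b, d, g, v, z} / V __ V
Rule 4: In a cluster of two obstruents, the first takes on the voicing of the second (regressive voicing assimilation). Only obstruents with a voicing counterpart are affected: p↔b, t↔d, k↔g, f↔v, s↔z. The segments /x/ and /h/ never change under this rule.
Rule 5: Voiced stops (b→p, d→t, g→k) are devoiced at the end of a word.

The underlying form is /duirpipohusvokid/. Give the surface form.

Rule 1 (stop-cluster a-epenthesis): no segment meets the environment; /duirpipohusvokid/ is unchanged.
Rule 2 (pre-rhotic lowering): /i/ is a high vowel immediately before /r/, so it lowers to [e]. /duirpipohusvokid/ → duerpipohusvokid.
Rule 3 (intervocalic voicing): /p/ is a voiceless obstruent between vowels /i/ and /o/, so it voices to [b]. /k/ is a voiceless obstruent between vowels /o/ and /i/, so it voices to [g]. /duerpipohusvokid/ → duerpibohusvogid.
Rule 4 (regressive voicing assimilation): /s/ precedes the voiced obstruent /v/, so it voices to [z] by assimilation. /duerpibohusvogid/ → duerpibohuzvogid.
Rule 5 (final devoicing): /d/ is a voiced stop in word-final position, so it devoices to [t]. /duerpibohuzvogid/ → duerpibohuzvogit.

duerpibohuzvogit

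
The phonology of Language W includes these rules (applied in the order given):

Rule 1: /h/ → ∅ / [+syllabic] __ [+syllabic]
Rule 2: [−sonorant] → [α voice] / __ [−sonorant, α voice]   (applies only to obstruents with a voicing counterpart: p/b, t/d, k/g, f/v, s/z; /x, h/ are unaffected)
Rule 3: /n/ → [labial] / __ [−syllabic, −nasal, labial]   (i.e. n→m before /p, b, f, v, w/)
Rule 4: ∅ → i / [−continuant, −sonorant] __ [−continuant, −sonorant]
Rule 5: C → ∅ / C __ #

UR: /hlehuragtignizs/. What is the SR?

Rule 1 (intervocalic h-deletion): /h/ occurs between vowels /e/ and /u/, so it deletes. /hlehuragtignizs/ → hleuragtignizs.
Rule 2 (regressive voicing assimilation): /g/ precedes the voiceless obstruent /t/, so it devoices to [k] by assimilation. /z/ precedes the voiceless obstruent /s/, so it devoices to [s] by assimilation. /hleuragtignizs/ → hleuraktigniss.
Rule 3 (nasal place assimilation): no segment meets the environment; /hleuraktigniss/ is unchanged.
Rule 4 (stop-cluster i-epenthesis): /k/ and /t/ form a stop–stop cluster, so [i] is inserted between them. /hleuraktigniss/ → hleurakitigniss.
Rule 5 (final cluster simplification): /s/ is the second consonant of a word-final cluster /ss/, so it deletes. /hleurakitigniss/ → hleurakitignis.

hleurakitignis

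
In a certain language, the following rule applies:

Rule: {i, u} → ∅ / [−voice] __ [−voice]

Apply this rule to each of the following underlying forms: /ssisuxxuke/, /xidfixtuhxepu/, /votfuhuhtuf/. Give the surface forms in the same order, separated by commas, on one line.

sssxxke, xidfxthxepu, votfhhtf

/ssisuxxuke/: /i/ is a high vowel flanked by voiceless consonants /s/ and /s/, so it deletes. /u/ is a high vowel flanked by voiceless consonants /s/ and /x/, so it deletes. /u/ is a high vowel flanked by voiceless consonants /x/ and /k/, so it deletes. → [sssxxke].
/xidfixtuhxepu/: /i/ is a high vowel flanked by voiceless consonants /f/ and /x/, so it deletes. /u/ is a high vowel flanked by voiceless consonants /t/ and /h/, so it deletes. → [xidfxthxepu].
/votfuhuhtuf/: /u/ is a high vowel flanked by voiceless consonants /f/ and /h/, so it deletes. /u/ is a high vowel flanked by voiceless consonants /h/ and /h/, so it deletes. /u/ is a high vowel flanked by voiceless consonants /t/ and /f/, so it deletes. → [votfhhtf].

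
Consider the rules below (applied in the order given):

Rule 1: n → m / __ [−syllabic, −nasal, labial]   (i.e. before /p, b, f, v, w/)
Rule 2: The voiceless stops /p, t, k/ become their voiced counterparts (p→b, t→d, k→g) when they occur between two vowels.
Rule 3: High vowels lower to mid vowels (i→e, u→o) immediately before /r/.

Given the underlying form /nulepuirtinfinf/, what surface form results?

nulebuertimfimf

Rule 1 (nasal place assimilation): /n/ precedes the labial consonant /f/, so it assimilates in place to [m]. /n/ precedes the labial consonant /f/, so it assimilates in place to [m]. /nulepuirtinfinf/ → nulepuirtimfimf.
Rule 2 (intervocalic voicing): /p/ is a voiceless stop between vowels /e/ and /u/, so it voices to [b]. /nulepuirtimfimf/ → nulebuirtimfimf.
Rule 3 (pre-rhotic lowering): /i/ is a high vowel immediately before /r/, so it lowers to [e]. /nulebuirtimfimf/ → nulebuertimfimf.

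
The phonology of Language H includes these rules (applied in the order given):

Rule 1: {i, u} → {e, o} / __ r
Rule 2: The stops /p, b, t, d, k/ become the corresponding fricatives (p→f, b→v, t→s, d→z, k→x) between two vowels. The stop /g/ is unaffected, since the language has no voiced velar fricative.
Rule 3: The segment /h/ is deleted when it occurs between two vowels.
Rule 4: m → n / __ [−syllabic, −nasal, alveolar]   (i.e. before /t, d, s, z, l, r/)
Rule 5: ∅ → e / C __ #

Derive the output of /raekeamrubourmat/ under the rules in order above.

raexeanruvoormate

Rule 1 (pre-rhotic lowering): /u/ is a high vowel immediately before /r/, so it lowers to [o]. /raekeamrubourmat/ → raekeamruboormat.
Rule 2 (intervocalic spirantization): /k/ is a stop between vowels /e/ and /e/, so it spirantizes to the fricative [x]. /b/ is a stop between vowels /u/ and /o/, so it spirantizes to the fricative [v]. /raekeamruboormat/ → raexeamruvoormat.
Rule 3 (intervocalic h-deletion): no segment meets the environment; /raexeamruvoormat/ is unchanged.
Rule 4 (nasal place assimilation): /m/ precedes the alveolar consonant /r/, so it assimilates in place to [n]. /raexeamruvoormat/ → raexeanruvoormat.
Rule 5 (final e-epenthesis): the form ends in the consonant /t/, so [e] is inserted word-finally. /raexeanruvoormat/ → raexeanruvoormate.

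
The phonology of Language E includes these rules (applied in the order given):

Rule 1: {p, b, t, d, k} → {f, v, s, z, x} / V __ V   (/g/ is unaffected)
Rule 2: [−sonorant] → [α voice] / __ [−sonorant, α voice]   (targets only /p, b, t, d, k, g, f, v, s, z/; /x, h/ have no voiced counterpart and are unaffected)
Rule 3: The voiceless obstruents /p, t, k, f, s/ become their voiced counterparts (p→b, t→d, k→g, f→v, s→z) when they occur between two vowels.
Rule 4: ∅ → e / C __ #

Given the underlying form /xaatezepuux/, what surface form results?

Rule 1 (intervocalic spirantization): /t/ is a stop between vowels /a/ and /e/, so it spirantizes to the fricative [s]. /p/ is a stop between vowels /e/ and /u/, so it spirantizes to the fricative [f]. /xaatezepuux/ → xaasezefuux.
Rule 2 (regressive voicing assimilation): no segment meets the environment; /xaasezefuux/ is unchanged.
Rule 3 (intervocalic voicing): /s/ is a voiceless obstruent between vowels /a/ and /e/, so it voices to [z]. /f/ is a voiceless obstruent between vowels /e/ and /u/, so it voices to [v]. /xaasezefuux/ → xaazezevuux.
Rule 4 (final e-epenthesis): the form ends in the consonant /x/, so [e] is inserted word-finally. /xaazezevuux/ → xaazezevuuxe.

xaazezevuuxe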